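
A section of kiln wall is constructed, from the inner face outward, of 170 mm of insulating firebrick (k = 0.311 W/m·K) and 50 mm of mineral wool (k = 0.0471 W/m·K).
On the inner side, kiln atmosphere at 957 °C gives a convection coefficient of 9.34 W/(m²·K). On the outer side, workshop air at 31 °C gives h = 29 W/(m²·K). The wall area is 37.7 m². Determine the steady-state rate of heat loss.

Using the resistance-network approach (series):
R_inner film = 1/(h_i·A) = 1/(9.34×37.7) = 0.00284 K/W
R_insulating firebrick = L/(kA) = 0.17/(0.311×37.7) = 0.0145 K/W
R_mineral wool = L/(kA) = 0.05/(0.0471×37.7) = 0.02816 K/W
R_outer film = 1/(h_o·A) = 1/(29×37.7) = 9.147×10^-4 K/W
R_total = 0.04641 K/W
Q = ΔT / R_total = 926 / 0.04641

Q ≈ 20000 W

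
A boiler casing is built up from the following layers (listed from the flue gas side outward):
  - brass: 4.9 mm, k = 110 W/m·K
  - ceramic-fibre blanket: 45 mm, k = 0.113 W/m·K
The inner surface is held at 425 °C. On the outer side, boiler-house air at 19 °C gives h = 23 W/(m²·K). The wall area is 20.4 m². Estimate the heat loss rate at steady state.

Q ≈ 18700 W

Using the resistance-network approach (series):
R_brass = L/(kA) = 0.0049/(110×20.4) = 2.184×10^-6 K/W
R_ceramic-fibre blanket = L/(kA) = 0.045/(0.113×20.4) = 0.01952 K/W
R_outer film = 1/(h_o·A) = 1/(23×20.4) = 0.002131 K/W
R_total = 0.02165 K/W
Q = ΔT / R_total = 406 / 0.02165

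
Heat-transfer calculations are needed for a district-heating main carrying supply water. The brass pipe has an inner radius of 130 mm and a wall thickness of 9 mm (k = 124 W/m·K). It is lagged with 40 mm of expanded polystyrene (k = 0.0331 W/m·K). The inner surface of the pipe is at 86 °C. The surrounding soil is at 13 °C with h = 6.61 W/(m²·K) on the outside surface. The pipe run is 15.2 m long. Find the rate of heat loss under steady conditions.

Q ≈ 822 W

For a radial system each layer contributes R = ln(r_out/r_in)/(2πkL); films add R = 1/(hA).
R_brass pipe wall = ln(139/130)/(2π×124×15.2) = 5.652×10^-6 K/W
R_expanded polystyrene = ln(179/139)/(2π×0.0331×15.2) = 0.08001 K/W
R_outer film = 1/(h_o·2πr_oL) = 1/(6.61×2π×0.179×15.2) = 0.00885 K/W
R_total = 0.08886 K/W
Q = ΔT/R_total = 73/0.08886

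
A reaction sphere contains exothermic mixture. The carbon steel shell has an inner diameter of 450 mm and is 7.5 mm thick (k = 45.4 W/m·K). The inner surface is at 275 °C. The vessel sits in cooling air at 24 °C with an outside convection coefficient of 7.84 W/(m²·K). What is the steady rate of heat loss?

For a spherical shell R = (1/r₁ − 1/r₂)/(4πk); film R = 1/(h·4πr²). In series:
R_carbon steel shell = (1/0.225 − 1/0.2325)/(4π×45.4) = 2.513×10^-4 K/W
R_outer film = 1/(h·4πr_o²) = 1/(7.84×4π×0.2325²) = 0.1878 K/W
R_total = 0.188 K/W
Q = ΔT/R_total = 251/0.188

Q ≈ 1330 W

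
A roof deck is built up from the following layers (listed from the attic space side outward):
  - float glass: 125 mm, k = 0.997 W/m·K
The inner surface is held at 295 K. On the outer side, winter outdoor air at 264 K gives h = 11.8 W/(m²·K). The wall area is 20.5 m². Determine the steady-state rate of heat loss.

Series thermal resistances:
R_float glass = L/(kA) = 0.125/(0.997×20.5) = 0.006116 K/W
R_outer film = 1/(h_o·A) = 1/(11.8×20.5) = 0.004134 K/W
R_total = 0.01025 K/W
Q = ΔT / R_total = 31 / 0.01025

Q ≈ 3020 W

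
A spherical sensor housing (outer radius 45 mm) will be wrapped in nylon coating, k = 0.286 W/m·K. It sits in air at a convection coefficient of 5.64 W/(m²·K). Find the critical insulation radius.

r_cr ≈ 101 mm

For a sphere r_cr = 2k/h = 2×0.286/5.64
r_cr = 101 mm; since the bare radius (45 mm) is below r_cr, adding a thin layer of insulation will *increase* heat loss.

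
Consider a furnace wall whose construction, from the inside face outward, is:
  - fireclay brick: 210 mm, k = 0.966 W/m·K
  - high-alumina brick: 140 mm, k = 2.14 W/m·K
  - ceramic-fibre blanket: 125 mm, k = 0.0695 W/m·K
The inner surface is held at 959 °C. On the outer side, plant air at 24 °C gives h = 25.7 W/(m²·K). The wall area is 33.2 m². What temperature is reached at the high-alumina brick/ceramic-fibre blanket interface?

Series thermal resistances:
R_fireclay brick = L/(kA) = 0.21/(0.966×33.2) = 0.006548 K/W
R_high-alumina brick = L/(kA) = 0.14/(2.14×33.2) = 0.00197 K/W
R_ceramic-fibre blanket = L/(kA) = 0.125/(0.0695×33.2) = 0.05417 K/W
R_outer film = 1/(h_o·A) = 1/(25.7×33.2) = 0.001172 K/W
R_total = 0.06386 K/W;  Q = ΔT/R_total = 935/0.06386 = 14640 W
T_interface = T_inner − Q·ΣR(inner→interface) = 959 − 14600×0.008518

T ≈ 834 °C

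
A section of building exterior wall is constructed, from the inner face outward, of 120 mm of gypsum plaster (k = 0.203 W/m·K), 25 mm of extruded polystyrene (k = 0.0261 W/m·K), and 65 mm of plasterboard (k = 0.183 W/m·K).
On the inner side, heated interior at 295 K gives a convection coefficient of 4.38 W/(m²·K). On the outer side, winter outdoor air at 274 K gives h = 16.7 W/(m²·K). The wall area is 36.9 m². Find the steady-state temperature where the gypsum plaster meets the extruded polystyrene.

T ≈ 287 K

Model the wall as resistances in series:
R_inner film = 1/(h_i·A) = 1/(4.38×36.9) = 0.006187 K/W
R_gypsum plaster = L/(kA) = 0.12/(0.203×36.9) = 0.01602 K/W
R_extruded polystyrene = L/(kA) = 0.025/(0.0261×36.9) = 0.02596 K/W
R_plasterboard = L/(kA) = 0.065/(0.183×36.9) = 0.009626 K/W
R_outer film = 1/(h_o·A) = 1/(16.7×36.9) = 0.001623 K/W
R_total = 0.05941 K/W;  Q = ΔT/R_total = 21/0.05941 = 353.5 W
T_interface = T_inner − Q·ΣR(inner→interface) = 295 − 353×0.02221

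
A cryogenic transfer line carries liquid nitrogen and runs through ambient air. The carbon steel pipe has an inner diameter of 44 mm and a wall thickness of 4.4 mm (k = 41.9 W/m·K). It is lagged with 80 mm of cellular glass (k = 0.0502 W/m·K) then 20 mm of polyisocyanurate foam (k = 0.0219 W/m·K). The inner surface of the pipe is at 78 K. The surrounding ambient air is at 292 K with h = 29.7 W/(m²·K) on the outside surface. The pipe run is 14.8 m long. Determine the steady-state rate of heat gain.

Per-layer cylindrical resistances, series-summed:
R_carbon steel pipe wall = ln(26.4/22)/(2π×41.9×14.8) = 4.679×10^-5 K/W
R_cellular glass = ln(106.4/26.4)/(2π×0.0502×14.8) = 0.2986 K/W
R_polyisocyanurate foam = ln(126.4/106.4)/(2π×0.0219×14.8) = 0.08458 K/W
R_outer film = 1/(h_o·2πr_oL) = 1/(29.7×2π×0.1264×14.8) = 0.002865 K/W
R_total = 0.3861 K/W
Q = ΔT/R_total = 214/0.3861

Q ≈ 554 W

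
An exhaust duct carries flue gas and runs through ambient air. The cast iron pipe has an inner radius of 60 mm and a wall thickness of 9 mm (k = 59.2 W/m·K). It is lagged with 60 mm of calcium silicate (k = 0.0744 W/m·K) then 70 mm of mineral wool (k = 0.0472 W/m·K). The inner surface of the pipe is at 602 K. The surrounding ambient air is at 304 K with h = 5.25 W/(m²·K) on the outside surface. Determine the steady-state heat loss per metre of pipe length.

Per-layer cylindrical resistances, series-summed:
R_cast iron pipe wall = ln(69/60)/(2π×59.2×1) = 3.757×10^-4 K/W
R_calcium silicate = ln(129/69)/(2π×0.0744×1) = 1.338 K/W
R_mineral wool = ln(199/129)/(2π×0.0472×1) = 1.462 K/W
R_outer film = 1/(h_o·2πr_oL) = 1/(5.25×2π×0.199×1) = 0.1523 K/W
R_total = 2.953 K/W
Q = ΔT/R_total = 298/2.953

q′ ≈ 101 W/m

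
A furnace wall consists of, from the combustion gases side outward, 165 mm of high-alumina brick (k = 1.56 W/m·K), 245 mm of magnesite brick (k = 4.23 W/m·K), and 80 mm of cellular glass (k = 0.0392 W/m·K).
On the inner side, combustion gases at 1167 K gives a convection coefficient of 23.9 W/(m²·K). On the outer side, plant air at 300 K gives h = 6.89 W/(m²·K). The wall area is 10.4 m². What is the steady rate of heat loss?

Model the wall as resistances in series:
R_inner film = 1/(h_i·A) = 1/(23.9×10.4) = 0.004023 K/W
R_high-alumina brick = L/(kA) = 0.165/(1.56×10.4) = 0.01017 K/W
R_magnesite brick = L/(kA) = 0.245/(4.23×10.4) = 0.005569 K/W
R_cellular glass = L/(kA) = 0.08/(0.0392×10.4) = 0.1962 K/W
R_outer film = 1/(h_o·A) = 1/(6.89×10.4) = 0.01396 K/W
R_total = 0.23 K/W
Q = ΔT / R_total = 867 / 0.23

Q ≈ 3770 W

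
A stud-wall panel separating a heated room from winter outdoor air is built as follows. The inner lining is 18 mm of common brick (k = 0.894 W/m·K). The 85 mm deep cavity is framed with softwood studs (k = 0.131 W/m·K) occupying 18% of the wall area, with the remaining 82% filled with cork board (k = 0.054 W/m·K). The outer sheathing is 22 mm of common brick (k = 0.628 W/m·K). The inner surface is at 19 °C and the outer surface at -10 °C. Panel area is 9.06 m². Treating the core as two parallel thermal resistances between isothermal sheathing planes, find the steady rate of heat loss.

Q ≈ 201 W

Sheathing layers in series; stud and cavity paths in parallel between them.
R_inner = 0.018/(0.894×9.06) = 0.002222 K/W
R_stud  = 0.085/(0.131×0.18×9.06) = 0.3979 K/W
R_cav   = 0.085/(0.054×0.82×9.06) = 0.2119 K/W
1/R_core = 1/R_stud + 1/R_cav → R_core = 0.1383 K/W
R_outer = 0.022/(0.628×9.06) = 0.003867 K/W
R_total = 0.1443 K/W
Q = ΔT/R_total = 29/0.1443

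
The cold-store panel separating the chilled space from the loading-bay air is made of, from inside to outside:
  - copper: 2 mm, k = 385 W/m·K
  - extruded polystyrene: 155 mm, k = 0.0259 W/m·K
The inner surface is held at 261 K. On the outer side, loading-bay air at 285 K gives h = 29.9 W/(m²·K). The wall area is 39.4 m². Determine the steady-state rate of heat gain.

Q ≈ 157 W

Series thermal resistances:
R_copper = L/(kA) = 0.002/(385×39.4) = 1.318×10^-7 K/W
R_extruded polystyrene = L/(kA) = 0.155/(0.0259×39.4) = 0.1519 K/W
R_outer film = 1/(h_o·A) = 1/(29.9×39.4) = 8.489×10^-4 K/W
R_total = 0.1527 K/W
Q = ΔT / R_total = 24 / 0.1527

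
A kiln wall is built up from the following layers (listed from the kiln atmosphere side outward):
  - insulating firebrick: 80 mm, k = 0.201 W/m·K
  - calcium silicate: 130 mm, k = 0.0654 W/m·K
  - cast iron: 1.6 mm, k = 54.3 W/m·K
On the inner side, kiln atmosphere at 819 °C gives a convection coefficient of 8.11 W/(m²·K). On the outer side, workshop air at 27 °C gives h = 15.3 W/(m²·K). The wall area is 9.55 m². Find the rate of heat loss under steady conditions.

Q ≈ 2940 W

Thermal resistances in series:
R_inner film = 1/(h_i·A) = 1/(8.11×9.55) = 0.01291 K/W
R_insulating firebrick = L/(kA) = 0.08/(0.201×9.55) = 0.04168 K/W
R_calcium silicate = L/(kA) = 0.13/(0.0654×9.55) = 0.2081 K/W
R_cast iron = L/(kA) = 0.0016/(54.3×9.55) = 3.085×10^-6 K/W
R_outer film = 1/(h_o·A) = 1/(15.3×9.55) = 0.006844 K/W
R_total = 0.2696 K/W
Q = ΔT / R_total = 792 / 0.2696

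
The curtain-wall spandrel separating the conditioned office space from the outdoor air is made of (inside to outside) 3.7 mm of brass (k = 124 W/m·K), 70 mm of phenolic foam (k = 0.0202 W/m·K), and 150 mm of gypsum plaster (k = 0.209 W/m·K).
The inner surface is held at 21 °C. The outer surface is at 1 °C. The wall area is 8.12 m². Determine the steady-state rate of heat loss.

Treating each layer as a thermal resistance in series:
R_brass = L/(kA) = 0.0037/(124×8.12) = 3.675×10^-6 K/W
R_phenolic foam = L/(kA) = 0.07/(0.0202×8.12) = 0.4268 K/W
R_gypsum plaster = L/(kA) = 0.15/(0.209×8.12) = 0.08839 K/W
R_total = 0.5152 K/W
Q = ΔT / R_total = 20 / 0.5152

Q ≈ 38.8 W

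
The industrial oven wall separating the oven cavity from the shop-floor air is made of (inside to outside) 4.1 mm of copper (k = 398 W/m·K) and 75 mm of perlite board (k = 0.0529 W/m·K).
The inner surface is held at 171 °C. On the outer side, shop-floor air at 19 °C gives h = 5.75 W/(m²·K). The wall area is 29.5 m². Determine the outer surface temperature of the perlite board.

Treating each layer as a thermal resistance in series:
R_copper = L/(kA) = 0.0041/(398×29.5) = 3.492×10^-7 K/W
R_perlite board = L/(kA) = 0.075/(0.0529×29.5) = 0.04806 K/W
R_outer film = 1/(h_o·A) = 1/(5.75×29.5) = 0.005895 K/W
R_total = 0.05396 K/W;  Q = ΔT/R_total = 152/0.05396 = 2817 W
T_interface = T_inner − Q·ΣR(inner→interface) = 171 − 2820×0.04806

T ≈ 35.6 °C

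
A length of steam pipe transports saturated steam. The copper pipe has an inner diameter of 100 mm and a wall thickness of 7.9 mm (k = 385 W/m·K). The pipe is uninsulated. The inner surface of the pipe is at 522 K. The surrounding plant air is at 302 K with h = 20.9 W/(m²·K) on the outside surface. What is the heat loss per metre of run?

q′ ≈ 1670 W/m

Per-layer cylindrical resistances, series-summed:
R_copper pipe wall = ln(57.9/50)/(2π×385×1) = 6.064×10^-5 K/W
R_outer film = 1/(h_o·2πr_oL) = 1/(20.9×2π×0.0579×1) = 0.1315 K/W
R_total = 0.1316 K/W
Q = ΔT/R_total = 220/0.1316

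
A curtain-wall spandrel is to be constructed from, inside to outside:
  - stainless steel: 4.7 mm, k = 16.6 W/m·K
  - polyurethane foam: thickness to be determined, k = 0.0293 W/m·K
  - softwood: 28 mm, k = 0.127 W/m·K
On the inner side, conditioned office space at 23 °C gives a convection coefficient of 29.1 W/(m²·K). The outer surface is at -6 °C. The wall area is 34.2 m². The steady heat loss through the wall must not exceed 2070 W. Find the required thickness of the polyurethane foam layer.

L ≈ 6.56 mm

Using the resistance-network approach (series):
R_inner film = 1/(h_i·A) = 1/(29.1×34.2) = 0.001005 K/W
R_stainless steel = L/(kA) = 0.0047/(16.6×34.2) = 8.279×10^-6 K/W
R_softwood = L/(kA) = 0.028/(0.127×34.2) = 0.006447 K/W
Sum of the known resistances R_other = 0.00746 K/W
Required total resistance R_tot = ΔT/Q_allow = 29/2070 = 0.01401 K/W
R_polyurethane foam = R_tot − R_other = 0.00655 K/W
L = R·k·A = 0.00655×0.0293×34.2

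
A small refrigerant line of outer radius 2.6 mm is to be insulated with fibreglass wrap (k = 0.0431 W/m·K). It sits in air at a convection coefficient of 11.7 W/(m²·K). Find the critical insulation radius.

r_cr ≈ 3.68 mm

For a cylinder r_cr = k/h = 0.0431/11.7
r_cr = 3.68 mm; since the bare radius (2.6 mm) is below r_cr, adding a thin layer of insulation will *increase* heat loss.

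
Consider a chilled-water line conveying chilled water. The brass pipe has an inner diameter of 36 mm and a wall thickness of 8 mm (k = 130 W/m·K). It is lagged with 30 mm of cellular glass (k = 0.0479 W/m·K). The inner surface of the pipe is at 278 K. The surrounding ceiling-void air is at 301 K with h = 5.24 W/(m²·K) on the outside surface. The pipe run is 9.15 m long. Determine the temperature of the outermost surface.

T ≈ 297 K

Per-layer cylindrical resistances, series-summed:
R_brass pipe wall = ln(26/18)/(2π×130×9.15) = 4.92×10^-5 K/W
R_cellular glass = ln(56/26)/(2π×0.0479×9.15) = 0.2786 K/W
R_outer film = 1/(h_o·2πr_oL) = 1/(5.24×2π×0.056×9.15) = 0.05928 K/W
R_total = 0.3379 K/W
Q = ΔT/R_total = 23/0.3379
Q = 68.1 W
T_interface = T_inner + Q·ΣR(inner→interface) = 278 + 68.1×0.2787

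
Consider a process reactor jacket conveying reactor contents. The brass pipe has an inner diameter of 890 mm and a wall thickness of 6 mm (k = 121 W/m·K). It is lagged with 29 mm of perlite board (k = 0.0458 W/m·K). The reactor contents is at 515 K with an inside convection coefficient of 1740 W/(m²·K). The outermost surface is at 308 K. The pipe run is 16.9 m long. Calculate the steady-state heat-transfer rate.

Treating each annulus and film as a series resistance:
R_inner film = 1/(h_i·2πr₁L) = 1/(1740×2π×0.445×16.9) = 1.216×10^-5 K/W
R_brass pipe wall = ln(451/445)/(2π×121×16.9) = 1.042×10^-6 K/W
R_perlite board = ln(480/451)/(2π×0.0458×16.9) = 0.01281 K/W
R_total = 0.01283 K/W
Q = ΔT/R_total = 207/0.01283

Q ≈ 16100 W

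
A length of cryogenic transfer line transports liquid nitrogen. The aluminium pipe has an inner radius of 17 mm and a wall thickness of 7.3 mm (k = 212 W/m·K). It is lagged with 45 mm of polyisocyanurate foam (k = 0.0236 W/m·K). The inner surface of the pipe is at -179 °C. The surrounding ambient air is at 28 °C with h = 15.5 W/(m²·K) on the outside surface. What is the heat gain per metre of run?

Per-layer cylindrical resistances, series-summed:
R_aluminium pipe wall = ln(24.3/17)/(2π×212×1) = 2.682×10^-4 K/W
R_polyisocyanurate foam = ln(69.3/24.3)/(2π×0.0236×1) = 7.067 K/W
R_outer film = 1/(h_o·2πr_oL) = 1/(15.5×2π×0.0693×1) = 0.1482 K/W
R_total = 7.216 K/W
Q = ΔT/R_total = 207/7.216

q′ ≈ 28.7 W/m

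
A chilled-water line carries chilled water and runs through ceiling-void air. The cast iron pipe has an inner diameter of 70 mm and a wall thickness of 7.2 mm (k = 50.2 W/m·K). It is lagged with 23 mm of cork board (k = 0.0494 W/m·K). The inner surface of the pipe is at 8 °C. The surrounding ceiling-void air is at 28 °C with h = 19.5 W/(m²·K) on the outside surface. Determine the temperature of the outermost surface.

T ≈ 26.4 °C

Per-layer cylindrical resistances, series-summed:
R_cast iron pipe wall = ln(42.2/35)/(2π×50.2×1) = 5.931×10^-4 K/W
R_cork board = ln(65.2/42.2)/(2π×0.0494×1) = 1.402 K/W
R_outer film = 1/(h_o·2πr_oL) = 1/(19.5×2π×0.0652×1) = 0.1252 K/W
R_total = 1.527 K/W
Q = ΔT/R_total = 20/1.527
Q = 13.1 W/m
T_interface = T_inner + Q·ΣR(inner→interface) = 8 + 13.1×1.402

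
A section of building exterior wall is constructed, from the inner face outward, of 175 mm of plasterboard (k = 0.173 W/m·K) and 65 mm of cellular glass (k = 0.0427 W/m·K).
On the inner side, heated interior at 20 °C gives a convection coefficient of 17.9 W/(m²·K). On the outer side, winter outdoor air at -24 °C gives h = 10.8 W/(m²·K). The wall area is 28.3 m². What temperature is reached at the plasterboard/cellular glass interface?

Model the wall as resistances in series:
R_inner film = 1/(h_i·A) = 1/(17.9×28.3) = 0.001974 K/W
R_plasterboard = L/(kA) = 0.175/(0.173×28.3) = 0.03574 K/W
R_cellular glass = L/(kA) = 0.065/(0.0427×28.3) = 0.05379 K/W
R_outer film = 1/(h_o·A) = 1/(10.8×28.3) = 0.003272 K/W
R_total = 0.09478 K/W;  Q = ΔT/R_total = 44/0.09478 = 464.2 W
T_interface = T_inner − Q·ΣR(inner→interface) = 20 − 464×0.03772

T ≈ 2.49 °C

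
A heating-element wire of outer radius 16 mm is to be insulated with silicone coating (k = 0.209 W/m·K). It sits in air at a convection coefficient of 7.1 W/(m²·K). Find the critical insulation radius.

r_cr ≈ 29.4 mm

For a cylinder r_cr = k/h = 0.209/7.1
r_cr = 29.4 mm; since the bare radius (16 mm) is below r_cr, adding a thin layer of insulation will *increase* heat loss.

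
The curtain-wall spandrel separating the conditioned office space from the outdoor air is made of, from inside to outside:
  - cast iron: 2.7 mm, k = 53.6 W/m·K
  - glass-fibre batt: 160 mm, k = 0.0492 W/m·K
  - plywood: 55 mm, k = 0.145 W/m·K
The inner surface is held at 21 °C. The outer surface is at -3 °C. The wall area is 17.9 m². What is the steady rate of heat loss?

Q ≈ 118 W

Model the wall as resistances in series:
R_cast iron = L/(kA) = 0.0027/(53.6×17.9) = 2.814×10^-6 K/W
R_glass-fibre batt = L/(kA) = 0.16/(0.0492×17.9) = 0.1817 K/W
R_plywood = L/(kA) = 0.055/(0.145×17.9) = 0.02119 K/W
R_total = 0.2029 K/W
Q = ΔT / R_total = 24 / 0.2029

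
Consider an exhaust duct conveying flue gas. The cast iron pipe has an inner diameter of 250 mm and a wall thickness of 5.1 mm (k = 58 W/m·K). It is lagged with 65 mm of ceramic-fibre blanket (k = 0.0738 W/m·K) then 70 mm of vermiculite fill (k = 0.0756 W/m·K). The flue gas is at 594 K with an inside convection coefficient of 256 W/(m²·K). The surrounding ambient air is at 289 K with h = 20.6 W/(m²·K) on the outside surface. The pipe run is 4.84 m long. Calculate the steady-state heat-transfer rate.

For a radial system each layer contributes R = ln(r_out/r_in)/(2πkL); films add R = 1/(hA).
R_inner film = 1/(h_i·2πr₁L) = 1/(256×2π×0.125×4.84) = 0.001028 K/W
R_cast iron pipe wall = ln(130.1/125)/(2π×58×4.84) = 2.267×10^-5 K/W
R_ceramic-fibre blanket = ln(195.1/130.1)/(2π×0.0738×4.84) = 0.1805 K/W
R_vermiculite fill = ln(265.1/195.1)/(2π×0.0756×4.84) = 0.1334 K/W
R_outer film = 1/(h_o·2πr_oL) = 1/(20.6×2π×0.2651×4.84) = 0.006021 K/W
R_total = 0.321 K/W
Q = ΔT/R_total = 305/0.321

Q ≈ 950 W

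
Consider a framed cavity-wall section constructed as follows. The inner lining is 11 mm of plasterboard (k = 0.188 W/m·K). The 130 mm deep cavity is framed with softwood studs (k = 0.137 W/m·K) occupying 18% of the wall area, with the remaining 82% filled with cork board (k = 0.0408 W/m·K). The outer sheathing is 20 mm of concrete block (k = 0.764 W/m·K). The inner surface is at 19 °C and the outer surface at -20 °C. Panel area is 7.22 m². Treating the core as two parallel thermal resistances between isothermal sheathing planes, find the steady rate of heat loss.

Sheathing layers in series; stud and cavity paths in parallel between them.
R_inner = 0.011/(0.188×7.22) = 0.008104 K/W
R_stud  = 0.13/(0.137×0.18×7.22) = 0.7302 K/W
R_cav   = 0.13/(0.0408×0.82×7.22) = 0.5382 K/W
1/R_core = 1/R_stud + 1/R_cav → R_core = 0.3098 K/W
R_outer = 0.02/(0.764×7.22) = 0.003626 K/W
R_total = 0.3216 K/W
Q = ΔT/R_total = 39/0.3216

Q ≈ 121 W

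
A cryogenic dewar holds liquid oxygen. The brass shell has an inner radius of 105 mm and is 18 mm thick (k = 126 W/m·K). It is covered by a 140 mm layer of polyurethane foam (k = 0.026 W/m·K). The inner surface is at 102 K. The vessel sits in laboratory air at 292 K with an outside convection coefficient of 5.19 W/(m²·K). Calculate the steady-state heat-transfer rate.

Radial (spherical) resistances in series:
R_brass shell = (1/0.105 − 1/0.123)/(4π×126) = 8.802×10^-4 K/W
R_polyurethane foam = (1/0.123 − 1/0.263)/(4π×0.026) = 13.25 K/W
R_outer film = 1/(h·4πr_o²) = 1/(5.19×4π×0.263²) = 0.2217 K/W
R_total = 13.47 K/W
Q = ΔT/R_total = 190/13.47

Q ≈ 14.1 W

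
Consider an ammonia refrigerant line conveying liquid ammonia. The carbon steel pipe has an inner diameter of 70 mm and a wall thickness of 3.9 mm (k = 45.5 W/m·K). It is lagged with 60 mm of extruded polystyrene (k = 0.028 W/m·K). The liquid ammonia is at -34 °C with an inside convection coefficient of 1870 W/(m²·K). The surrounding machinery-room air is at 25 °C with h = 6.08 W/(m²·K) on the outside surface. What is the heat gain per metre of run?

Treating each annulus and film as a series resistance:
R_inner film = 1/(h_i·2πr₁L) = 1/(1870×2π×0.035×1) = 0.002432 K/W
R_carbon steel pipe wall = ln(38.9/35)/(2π×45.5×1) = 3.695×10^-4 K/W
R_extruded polystyrene = ln(98.9/38.9)/(2π×0.028×1) = 5.304 K/W
R_outer film = 1/(h_o·2πr_oL) = 1/(6.08×2π×0.0989×1) = 0.2647 K/W
R_total = 5.571 K/W
Q = ΔT/R_total = 59/5.571

q′ ≈ 10.6 W/m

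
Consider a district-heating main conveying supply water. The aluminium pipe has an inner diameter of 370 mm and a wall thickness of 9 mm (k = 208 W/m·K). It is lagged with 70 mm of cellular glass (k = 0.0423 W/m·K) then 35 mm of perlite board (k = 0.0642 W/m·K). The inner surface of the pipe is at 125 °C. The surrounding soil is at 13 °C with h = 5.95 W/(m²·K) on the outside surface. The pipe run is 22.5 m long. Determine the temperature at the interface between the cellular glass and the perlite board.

T ≈ 41.6 °C

Treating each annulus and film as a series resistance:
R_aluminium pipe wall = ln(194/185)/(2π×208×22.5) = 1.615×10^-6 K/W
R_cellular glass = ln(264/194)/(2π×0.0423×22.5) = 0.05152 K/W
R_perlite board = ln(299/264)/(2π×0.0642×22.5) = 0.01372 K/W
R_outer film = 1/(h_o·2πr_oL) = 1/(5.95×2π×0.299×22.5) = 0.003976 K/W
R_total = 0.06921 K/W
Q = ΔT/R_total = 112/0.06921
Q = 1620 W
T_interface = T_inner − Q·ΣR(inner→interface) = 125 − 1620×0.05152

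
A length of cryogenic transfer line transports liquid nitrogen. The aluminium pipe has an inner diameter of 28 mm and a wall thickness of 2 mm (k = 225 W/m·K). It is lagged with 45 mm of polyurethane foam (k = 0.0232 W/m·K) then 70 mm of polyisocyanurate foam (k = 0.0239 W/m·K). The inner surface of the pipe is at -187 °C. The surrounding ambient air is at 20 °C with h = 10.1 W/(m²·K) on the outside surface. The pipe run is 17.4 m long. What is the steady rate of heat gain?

Q ≈ 250 W

Cylindrical conduction, so R = ln(r₂/r₁)/(2πkL) per layer, in series:
R_aluminium pipe wall = ln(16/14)/(2π×225×17.4) = 5.428×10^-6 K/W
R_polyurethane foam = ln(61/16)/(2π×0.0232×17.4) = 0.5276 K/W
R_polyisocyanurate foam = ln(131/61)/(2π×0.0239×17.4) = 0.2925 K/W
R_outer film = 1/(h_o·2πr_oL) = 1/(10.1×2π×0.131×17.4) = 0.006913 K/W
R_total = 0.8271 K/W
Q = ΔT/R_total = 207/0.8271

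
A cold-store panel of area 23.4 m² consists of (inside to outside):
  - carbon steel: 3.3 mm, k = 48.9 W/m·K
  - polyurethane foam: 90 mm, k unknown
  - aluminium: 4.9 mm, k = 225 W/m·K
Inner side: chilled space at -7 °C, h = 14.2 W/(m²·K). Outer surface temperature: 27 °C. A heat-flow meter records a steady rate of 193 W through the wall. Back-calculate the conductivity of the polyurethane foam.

k ≈ 0.0222 W/(m·K)

Treating each layer as a thermal resistance in series:
R_inner film = 1/(h_i·A) = 1/(14.2×23.4) = 0.00301 K/W
R_carbon steel = L/(kA) = 0.0033/(48.9×23.4) = 2.884×10^-6 K/W
R_aluminium = L/(kA) = 0.0049/(225×23.4) = 9.307×10^-7 K/W
Sum of known resistances R_other = 0.003013 K/W
Total R = ΔT/Q = 34/193 = 0.1762 K/W
R_polyurethane foam = R_total − R_other = 0.1732 K/W
k = L/(R·A) = 0.09/(0.1732×23.4)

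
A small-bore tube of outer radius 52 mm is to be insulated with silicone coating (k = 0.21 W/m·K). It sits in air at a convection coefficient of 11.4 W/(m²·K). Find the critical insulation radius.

For a cylinder r_cr = k/h = 0.21/11.4
r_cr = 18.4 mm; since the bare radius (52 mm) is above r_cr, any added insulation will reduce heat loss.

r_cr ≈ 18.4 mm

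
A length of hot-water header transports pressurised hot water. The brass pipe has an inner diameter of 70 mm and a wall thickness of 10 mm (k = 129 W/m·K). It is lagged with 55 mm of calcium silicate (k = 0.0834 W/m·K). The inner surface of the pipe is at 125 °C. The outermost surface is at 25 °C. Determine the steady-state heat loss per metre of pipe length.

Treating each annulus and film as a series resistance:
R_brass pipe wall = ln(45/35)/(2π×129×1) = 3.101×10^-4 K/W
R_calcium silicate = ln(100/45)/(2π×0.0834×1) = 1.524 K/W
R_total = 1.524 K/W
Q = ΔT/R_total = 100/1.524

q′ ≈ 65.6 W/m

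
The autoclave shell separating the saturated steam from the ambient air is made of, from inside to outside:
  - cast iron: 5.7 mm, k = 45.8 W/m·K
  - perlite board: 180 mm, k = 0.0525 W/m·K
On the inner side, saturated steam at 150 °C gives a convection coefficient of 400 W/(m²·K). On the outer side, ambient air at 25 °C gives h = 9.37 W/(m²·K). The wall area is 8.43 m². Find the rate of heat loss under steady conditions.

Series thermal resistances:
R_inner film = 1/(h_i·A) = 1/(400×8.43) = 2.966×10^-4 K/W
R_cast iron = L/(kA) = 0.0057/(45.8×8.43) = 1.476×10^-5 K/W
R_perlite board = L/(kA) = 0.18/(0.0525×8.43) = 0.4067 K/W
R_outer film = 1/(h_o·A) = 1/(9.37×8.43) = 0.01266 K/W
R_total = 0.4197 K/W
Q = ΔT / R_total = 125 / 0.4197

Q ≈ 298 W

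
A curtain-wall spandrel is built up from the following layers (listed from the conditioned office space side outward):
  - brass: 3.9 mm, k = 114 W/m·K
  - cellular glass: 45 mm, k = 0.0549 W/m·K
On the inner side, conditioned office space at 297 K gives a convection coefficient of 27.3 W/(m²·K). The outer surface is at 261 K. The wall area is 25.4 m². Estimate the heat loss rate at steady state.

Thermal resistances in series:
R_inner film = 1/(h_i·A) = 1/(27.3×25.4) = 0.001442 K/W
R_brass = L/(kA) = 0.0039/(114×25.4) = 1.347×10^-6 K/W
R_cellular glass = L/(kA) = 0.045/(0.0549×25.4) = 0.03227 K/W
R_total = 0.03371 K/W
Q = ΔT / R_total = 36 / 0.03371

Q ≈ 1070 W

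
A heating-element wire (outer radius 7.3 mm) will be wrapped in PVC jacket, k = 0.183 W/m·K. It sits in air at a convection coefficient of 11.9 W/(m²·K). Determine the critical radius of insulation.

r_cr ≈ 15.4 mm

For a cylinder r_cr = k/h = 0.183/11.9
r_cr = 15.4 mm; since the bare radius (7.3 mm) is below r_cr, adding a thin layer of insulation will *increase* heat loss.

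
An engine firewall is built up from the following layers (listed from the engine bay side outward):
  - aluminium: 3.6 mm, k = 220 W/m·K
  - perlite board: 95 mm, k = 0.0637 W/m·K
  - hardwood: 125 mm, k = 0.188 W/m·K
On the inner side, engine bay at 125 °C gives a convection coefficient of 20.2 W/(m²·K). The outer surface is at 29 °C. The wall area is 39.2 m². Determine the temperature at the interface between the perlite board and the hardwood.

Thermal resistances in series:
R_inner film = 1/(h_i·A) = 1/(20.2×39.2) = 0.001263 K/W
R_aluminium = L/(kA) = 0.0036/(220×39.2) = 4.174×10^-7 K/W
R_perlite board = L/(kA) = 0.095/(0.0637×39.2) = 0.03805 K/W
R_hardwood = L/(kA) = 0.125/(0.188×39.2) = 0.01696 K/W
R_total = 0.05627 K/W;  Q = ΔT/R_total = 96/0.05627 = 1706 W
T_interface = T_inner − Q·ΣR(inner→interface) = 125 − 1710×0.03931

T ≈ 57.9 °C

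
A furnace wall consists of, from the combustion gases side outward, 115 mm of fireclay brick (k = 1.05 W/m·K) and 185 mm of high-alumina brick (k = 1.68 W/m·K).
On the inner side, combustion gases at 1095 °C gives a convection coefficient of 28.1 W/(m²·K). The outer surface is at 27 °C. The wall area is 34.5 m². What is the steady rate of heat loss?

Using the resistance-network approach (series):
R_inner film = 1/(h_i·A) = 1/(28.1×34.5) = 0.001032 K/W
R_fireclay brick = L/(kA) = 0.115/(1.05×34.5) = 0.003175 K/W
R_high-alumina brick = L/(kA) = 0.185/(1.68×34.5) = 0.003192 K/W
R_total = 0.007398 K/W
Q = ΔT / R_total = 1068 / 0.007398

Q ≈ 144000 W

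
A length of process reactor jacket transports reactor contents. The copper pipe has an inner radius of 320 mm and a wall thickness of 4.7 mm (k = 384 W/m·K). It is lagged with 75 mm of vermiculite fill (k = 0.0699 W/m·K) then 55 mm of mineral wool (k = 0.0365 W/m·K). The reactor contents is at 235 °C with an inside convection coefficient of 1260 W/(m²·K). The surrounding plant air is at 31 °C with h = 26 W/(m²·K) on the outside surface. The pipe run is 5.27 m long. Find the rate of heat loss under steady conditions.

Treating each annulus and film as a series resistance:
R_inner film = 1/(h_i·2πr₁L) = 1/(1260×2π×0.32×5.27) = 7.49×10^-5 K/W
R_copper pipe wall = ln(324.7/320)/(2π×384×5.27) = 1.147×10^-6 K/W
R_vermiculite fill = ln(399.7/324.7)/(2π×0.0699×5.27) = 0.08979 K/W
R_mineral wool = ln(454.7/399.7)/(2π×0.0365×5.27) = 0.1067 K/W
R_outer film = 1/(h_o·2πr_oL) = 1/(26×2π×0.4547×5.27) = 0.002555 K/W
R_total = 0.1991 K/W
Q = ΔT/R_total = 204/0.1991

Q ≈ 1020 W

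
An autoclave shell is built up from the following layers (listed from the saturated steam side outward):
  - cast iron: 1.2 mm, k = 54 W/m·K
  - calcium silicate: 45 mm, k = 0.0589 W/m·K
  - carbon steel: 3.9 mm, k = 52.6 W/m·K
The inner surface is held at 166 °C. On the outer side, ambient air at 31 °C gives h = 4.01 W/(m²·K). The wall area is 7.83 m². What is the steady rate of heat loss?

Q ≈ 1040 W

Using the resistance-network approach (series):
R_cast iron = L/(kA) = 0.0012/(54×7.83) = 2.838×10^-6 K/W
R_calcium silicate = L/(kA) = 0.045/(0.0589×7.83) = 0.09757 K/W
R_carbon steel = L/(kA) = 0.0039/(52.6×7.83) = 9.469×10^-6 K/W
R_outer film = 1/(h_o·A) = 1/(4.01×7.83) = 0.03185 K/W
R_total = 0.1294 K/W
Q = ΔT / R_total = 135 / 0.1294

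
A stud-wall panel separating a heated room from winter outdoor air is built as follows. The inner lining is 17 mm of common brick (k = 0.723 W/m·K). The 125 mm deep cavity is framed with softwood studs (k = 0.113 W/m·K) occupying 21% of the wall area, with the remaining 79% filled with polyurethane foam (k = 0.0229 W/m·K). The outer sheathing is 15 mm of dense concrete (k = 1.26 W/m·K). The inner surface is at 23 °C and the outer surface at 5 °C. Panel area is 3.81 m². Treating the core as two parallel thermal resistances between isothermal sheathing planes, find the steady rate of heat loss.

Sheathing layers in series; stud and cavity paths in parallel between them.
R_inner = 0.017/(0.723×3.81) = 0.006171 K/W
R_stud  = 0.125/(0.113×0.21×3.81) = 1.383 K/W
R_cav   = 0.125/(0.0229×0.79×3.81) = 1.814 K/W
1/R_core = 1/R_stud + 1/R_cav → R_core = 0.7845 K/W
R_outer = 0.015/(1.26×3.81) = 0.003125 K/W
R_total = 0.7938 K/W
Q = ΔT/R_total = 18/0.7938

Q ≈ 22.7 W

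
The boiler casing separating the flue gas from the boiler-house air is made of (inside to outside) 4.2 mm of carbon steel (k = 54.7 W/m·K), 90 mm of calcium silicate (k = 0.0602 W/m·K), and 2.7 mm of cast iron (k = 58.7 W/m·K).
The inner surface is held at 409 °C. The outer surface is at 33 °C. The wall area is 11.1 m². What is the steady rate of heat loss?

Model the wall as resistances in series:
R_carbon steel = L/(kA) = 0.0042/(54.7×11.1) = 6.917×10^-6 K/W
R_calcium silicate = L/(kA) = 0.09/(0.0602×11.1) = 0.1347 K/W
R_cast iron = L/(kA) = 0.0027/(58.7×11.1) = 4.144×10^-6 K/W
R_total = 0.1347 K/W
Q = ΔT / R_total = 376 / 0.1347

Q ≈ 2790 W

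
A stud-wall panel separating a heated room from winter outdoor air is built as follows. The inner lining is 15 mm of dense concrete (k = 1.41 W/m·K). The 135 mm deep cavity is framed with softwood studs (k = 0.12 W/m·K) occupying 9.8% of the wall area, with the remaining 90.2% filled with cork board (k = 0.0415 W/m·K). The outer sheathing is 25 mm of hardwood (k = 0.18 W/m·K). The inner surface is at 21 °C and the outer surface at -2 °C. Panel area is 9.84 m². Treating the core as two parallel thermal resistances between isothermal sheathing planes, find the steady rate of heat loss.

Q ≈ 78.2 W

Sheathing layers in series; stud and cavity paths in parallel between them.
R_inner = 0.015/(1.41×9.84) = 0.001081 K/W
R_stud  = 0.135/(0.12×0.098×9.84) = 1.167 K/W
R_cav   = 0.135/(0.0415×0.902×9.84) = 0.3665 K/W
1/R_core = 1/R_stud + 1/R_cav → R_core = 0.2789 K/W
R_outer = 0.025/(0.18×9.84) = 0.01411 K/W
R_total = 0.2941 K/W
Q = ΔT/R_total = 23/0.2941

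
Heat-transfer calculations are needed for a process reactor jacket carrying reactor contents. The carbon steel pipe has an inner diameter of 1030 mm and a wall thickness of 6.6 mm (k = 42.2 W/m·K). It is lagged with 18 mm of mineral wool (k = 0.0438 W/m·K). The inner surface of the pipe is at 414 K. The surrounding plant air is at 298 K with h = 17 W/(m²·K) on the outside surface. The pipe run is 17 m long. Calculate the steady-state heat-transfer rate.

Treating each annulus and film as a series resistance:
R_carbon steel pipe wall = ln(521.6/515)/(2π×42.2×17) = 2.825×10^-6 K/W
R_mineral wool = ln(539.6/521.6)/(2π×0.0438×17) = 0.007252 K/W
R_outer film = 1/(h_o·2πr_oL) = 1/(17×2π×0.5396×17) = 0.001021 K/W
R_total = 0.008275 K/W
Q = ΔT/R_total = 116/0.008275

Q ≈ 14000 W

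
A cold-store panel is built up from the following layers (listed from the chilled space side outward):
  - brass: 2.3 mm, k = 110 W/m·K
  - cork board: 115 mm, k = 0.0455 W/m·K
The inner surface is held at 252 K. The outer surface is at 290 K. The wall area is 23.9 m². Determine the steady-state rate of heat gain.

Q ≈ 359 W

Using the resistance-network approach (series):
R_brass = L/(kA) = 0.0023/(110×23.9) = 8.749×10^-7 K/W
R_cork board = L/(kA) = 0.115/(0.0455×23.9) = 0.1058 K/W
R_total = 0.1058 K/W
Q = ΔT / R_total = 38 / 0.1058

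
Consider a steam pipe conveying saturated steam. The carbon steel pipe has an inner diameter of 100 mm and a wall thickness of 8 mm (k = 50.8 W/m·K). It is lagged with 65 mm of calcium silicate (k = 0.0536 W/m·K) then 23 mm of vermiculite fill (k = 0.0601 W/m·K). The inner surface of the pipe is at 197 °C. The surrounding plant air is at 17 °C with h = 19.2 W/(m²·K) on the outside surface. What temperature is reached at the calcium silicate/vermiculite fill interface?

T ≈ 50.5 °C

Treating each annulus and film as a series resistance:
R_carbon steel pipe wall = ln(58/50)/(2π×50.8×1) = 4.65×10^-4 K/W
R_calcium silicate = ln(123/58)/(2π×0.0536×1) = 2.232 K/W
R_vermiculite fill = ln(146/123)/(2π×0.0601×1) = 0.454 K/W
R_outer film = 1/(h_o·2πr_oL) = 1/(19.2×2π×0.146×1) = 0.05678 K/W
R_total = 2.743 K/W
Q = ΔT/R_total = 180/2.743
Q = 65.6 W/m
T_interface = T_inner − Q·ΣR(inner→interface) = 197 − 65.6×2.233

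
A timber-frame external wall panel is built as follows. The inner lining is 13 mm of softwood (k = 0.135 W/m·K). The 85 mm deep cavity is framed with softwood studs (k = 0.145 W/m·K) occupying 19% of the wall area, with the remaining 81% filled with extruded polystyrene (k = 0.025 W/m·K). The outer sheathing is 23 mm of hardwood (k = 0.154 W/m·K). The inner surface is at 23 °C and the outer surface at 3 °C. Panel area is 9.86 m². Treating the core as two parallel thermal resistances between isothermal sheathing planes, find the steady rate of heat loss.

Q ≈ 97.4 W

Sheathing layers in series; stud and cavity paths in parallel between them.
R_inner = 0.013/(0.135×9.86) = 0.009766 K/W
R_stud  = 0.085/(0.145×0.19×9.86) = 0.3129 K/W
R_cav   = 0.085/(0.025×0.81×9.86) = 0.4257 K/W
1/R_core = 1/R_stud + 1/R_cav → R_core = 0.1803 K/W
R_outer = 0.023/(0.154×9.86) = 0.01515 K/W
R_total = 0.2053 K/W
Q = ΔT/R_total = 20/0.2053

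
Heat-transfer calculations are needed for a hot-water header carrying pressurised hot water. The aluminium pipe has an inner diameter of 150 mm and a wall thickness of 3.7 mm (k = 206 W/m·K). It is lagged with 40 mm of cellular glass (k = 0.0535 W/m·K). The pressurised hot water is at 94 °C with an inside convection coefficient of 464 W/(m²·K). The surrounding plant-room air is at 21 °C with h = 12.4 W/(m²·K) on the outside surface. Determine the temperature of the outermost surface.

T ≈ 26.9 °C

For a radial system each layer contributes R = ln(r_out/r_in)/(2πkL); films add R = 1/(hA).
R_inner film = 1/(h_i·2πr₁L) = 1/(464×2π×0.075×1) = 0.004573 K/W
R_aluminium pipe wall = ln(78.7/75)/(2π×206×1) = 3.72×10^-5 K/W
R_cellular glass = ln(118.7/78.7)/(2π×0.0535×1) = 1.223 K/W
R_outer film = 1/(h_o·2πr_oL) = 1/(12.4×2π×0.1187×1) = 0.1081 K/W
R_total = 1.335 K/W
Q = ΔT/R_total = 73/1.335
Q = 54.7 W/m
T_interface = T_inner − Q·ΣR(inner→interface) = 94 − 54.7×1.227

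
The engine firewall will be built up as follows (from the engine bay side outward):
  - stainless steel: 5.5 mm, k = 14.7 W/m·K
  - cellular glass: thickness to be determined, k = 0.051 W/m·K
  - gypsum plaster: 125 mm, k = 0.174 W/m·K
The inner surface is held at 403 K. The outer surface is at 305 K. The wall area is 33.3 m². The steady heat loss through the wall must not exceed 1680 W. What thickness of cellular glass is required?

L ≈ 62.4 mm

Using the resistance-network approach (series):
R_stainless steel = L/(kA) = 0.0055/(14.7×33.3) = 1.124×10^-5 K/W
R_gypsum plaster = L/(kA) = 0.125/(0.174×33.3) = 0.02157 K/W
Sum of the known resistances R_other = 0.02158 K/W
Required total resistance R_tot = ΔT/Q_allow = 98/1680 = 0.05833 K/W
R_cellular glass = R_tot − R_other = 0.03675 K/W
L = R·k·A = 0.03675×0.051×33.3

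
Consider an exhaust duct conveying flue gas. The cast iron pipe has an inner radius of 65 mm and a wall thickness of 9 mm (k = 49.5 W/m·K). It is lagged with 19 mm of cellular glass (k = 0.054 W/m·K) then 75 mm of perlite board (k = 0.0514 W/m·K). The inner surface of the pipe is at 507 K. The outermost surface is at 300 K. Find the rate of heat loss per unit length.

For a radial system each layer contributes R = ln(r_out/r_in)/(2πkL); films add R = 1/(hA).
R_cast iron pipe wall = ln(74/65)/(2π×49.5×1) = 4.169×10^-4 K/W
R_cellular glass = ln(93/74)/(2π×0.054×1) = 0.6736 K/W
R_perlite board = ln(168/93)/(2π×0.0514×1) = 1.831 K/W
R_total = 2.505 K/W
Q = ΔT/R_total = 207/2.505

q′ ≈ 82.6 W/m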